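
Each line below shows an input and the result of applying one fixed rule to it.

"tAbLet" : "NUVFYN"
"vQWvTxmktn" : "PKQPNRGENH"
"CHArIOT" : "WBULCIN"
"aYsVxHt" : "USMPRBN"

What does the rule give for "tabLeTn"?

NUVFYNH

The pattern: shift every letter 6 places backward in the alphabet (wrapping around), then convert every letter to uppercase.
Starting from "tabLeTn": after the first operation, "nuvFyNh"; after the second, "NUVFYNH".
(Check on "tAbLet": → "nUvFyn" → "NUVFYN" ✓)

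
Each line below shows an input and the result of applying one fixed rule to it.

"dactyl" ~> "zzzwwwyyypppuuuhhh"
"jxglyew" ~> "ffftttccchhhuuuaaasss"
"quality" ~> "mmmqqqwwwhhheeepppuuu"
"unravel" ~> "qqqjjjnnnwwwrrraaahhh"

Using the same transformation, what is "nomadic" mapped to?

The rule is to shift every letter 4 places backward in the alphabet (wrapping around), then repeat every character 3 times.
"nomadic" → "jkiwzey" → "jjjkkkiiiwwwzzzeeeyyy".

jjjkkkiiiwwwzzzeeeyyy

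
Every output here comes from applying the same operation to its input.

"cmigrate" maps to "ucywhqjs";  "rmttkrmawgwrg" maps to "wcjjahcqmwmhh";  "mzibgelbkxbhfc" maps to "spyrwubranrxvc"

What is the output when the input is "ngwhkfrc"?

Rule — swap the first and last characters, then shift every letter 10 places backward in the alphabet (wrapping around).
Applying both steps to "ngwhkfrc": "cgwhkfrn", then "swmxavhd".

swmxavhd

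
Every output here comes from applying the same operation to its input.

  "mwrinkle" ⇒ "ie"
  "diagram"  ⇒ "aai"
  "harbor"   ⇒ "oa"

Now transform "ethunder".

uee

Looking at the pairs, the operation is to move the first 2 characters to the end (rotate left by 2), then keep only the vowels.
Starting from "ethunder": after the first operation, "hunderet"; after the second, "uee".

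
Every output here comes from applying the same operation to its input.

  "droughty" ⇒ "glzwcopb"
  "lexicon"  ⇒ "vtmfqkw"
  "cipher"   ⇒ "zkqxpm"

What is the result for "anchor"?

zivkpw

Rule — shift every letter 8 places forward in the alphabet (wrapping around), then move the last character to the front.
"anchor" → "ivkpwz" → "zivkpw".
(Check on "droughty": → "lzwcopbg" → "glzwcopb" ✓)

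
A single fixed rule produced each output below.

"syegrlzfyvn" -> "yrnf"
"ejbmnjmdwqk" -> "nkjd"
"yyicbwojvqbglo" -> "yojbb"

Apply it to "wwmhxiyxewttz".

Looking at the pairs, the operation is to keep one character in every 3, starting at position 2 (positions 2nd, 5th, 8th, ...), then sort the characters into reverse alphabetical order.
On "wwmhxiyxewttz" that produces "xxwt".

xxwt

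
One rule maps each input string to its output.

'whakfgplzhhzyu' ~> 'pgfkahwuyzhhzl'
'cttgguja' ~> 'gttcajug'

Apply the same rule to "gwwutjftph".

Looking at the pairs, the operation is to swap the front and back halves of the string, then reverse the string.
Working it through for "gwwutjftph": intermediate "jftphgwwut", final "tuwwghptfj".

tuwwghptfj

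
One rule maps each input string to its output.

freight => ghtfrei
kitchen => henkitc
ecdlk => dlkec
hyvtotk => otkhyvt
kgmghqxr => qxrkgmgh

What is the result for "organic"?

In each case the input is transformed by: move the last 3 characters to the front (rotate right by 3).
Applying that to "organic" gives "nicorga".

nicorga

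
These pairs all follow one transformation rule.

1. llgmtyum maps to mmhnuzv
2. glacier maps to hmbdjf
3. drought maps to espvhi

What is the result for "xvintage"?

ywjoubh

The pattern: delete the last character, then shift every letter 1 place forward in the alphabet (wrapping around).
Working it through for "xvintage": intermediate "xvintag", final "ywjoubh".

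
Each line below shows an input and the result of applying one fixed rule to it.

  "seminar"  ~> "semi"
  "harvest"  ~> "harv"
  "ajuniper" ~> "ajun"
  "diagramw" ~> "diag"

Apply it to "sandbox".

Each output is the input with this applied: keep only the first 4 characters.
On "sandbox" that produces "sand".

sand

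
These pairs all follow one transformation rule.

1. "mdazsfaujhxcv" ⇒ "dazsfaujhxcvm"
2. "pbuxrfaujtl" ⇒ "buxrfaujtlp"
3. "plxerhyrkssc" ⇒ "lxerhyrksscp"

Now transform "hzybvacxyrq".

zybvacxyrqh

The pattern: move the first character to the end.
For "hzybvacxyrq" the result is "zybvacxyrqh".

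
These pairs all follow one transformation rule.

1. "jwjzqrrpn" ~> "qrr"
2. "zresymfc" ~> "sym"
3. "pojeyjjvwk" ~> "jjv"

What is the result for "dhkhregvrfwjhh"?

fwj

Each output is the input with this applied: delete the last 2 characters, then keep only the last 3 characters.
Working it through for "dhkhregvrfwjhh": intermediate "dhkhregvrfwj", final "fwj".
(Check on "jwjzqrrpn": → "jwjzqrr" → "qrr" ✓)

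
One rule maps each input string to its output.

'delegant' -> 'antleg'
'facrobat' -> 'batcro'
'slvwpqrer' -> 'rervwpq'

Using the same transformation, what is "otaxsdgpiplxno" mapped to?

xnoaxsdgpipl

The pattern: delete the first 2 characters, then move the last 3 characters to the front (rotate right by 3).
Working it through for "otaxsdgpiplxno": intermediate "axsdgpiplxno", final "xnoaxsdgpipl".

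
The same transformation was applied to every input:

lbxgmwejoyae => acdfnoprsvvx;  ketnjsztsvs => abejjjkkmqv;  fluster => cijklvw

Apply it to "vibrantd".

Looking at the pairs, the operation is to shift every letter 9 places backward in the alphabet (wrapping around), then sort the characters into alphabetical order.
Working it through for "vibrantd": intermediate "mzsireku", final "eikmrsuz".

eikmrsuz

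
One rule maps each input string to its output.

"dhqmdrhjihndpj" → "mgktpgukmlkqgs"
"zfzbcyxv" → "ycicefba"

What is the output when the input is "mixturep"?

Rule — shift every letter 3 places forward in the alphabet (wrapping around), then move the last character to the front.
Applying both steps to "mixturep": "plawxuhs", then "splawxuh".

splawxuh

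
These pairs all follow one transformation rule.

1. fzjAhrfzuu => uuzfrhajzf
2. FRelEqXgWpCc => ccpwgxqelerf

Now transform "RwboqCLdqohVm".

Each output is the input with this applied: reverse the string, then convert every letter to lowercase.
"RwboqCLdqohVm" → "mVhoqdLCqobwR" → "mvhoqdlcqobwr".

mvhoqdlcqobwr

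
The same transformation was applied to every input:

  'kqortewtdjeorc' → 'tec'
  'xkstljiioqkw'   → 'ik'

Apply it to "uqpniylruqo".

ro

The rule is to keep one character in every 3, starting at position 2 (positions 2nd, 5th, 8th, ...), then delete the first 2 characters.
Starting from "uqpniylruqo": after the first operation, "qiro"; after the second, "ro".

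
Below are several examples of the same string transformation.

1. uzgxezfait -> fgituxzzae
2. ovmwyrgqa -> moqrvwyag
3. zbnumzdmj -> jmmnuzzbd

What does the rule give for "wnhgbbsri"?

In each case the input is transformed by: sort the characters into alphabetical order, then move the first 2 characters to the end (rotate left by 2).
On "wnhgbbsri": the first step gives "bbghinrsw", and the second then gives "ghinrswbb".

ghinrswbb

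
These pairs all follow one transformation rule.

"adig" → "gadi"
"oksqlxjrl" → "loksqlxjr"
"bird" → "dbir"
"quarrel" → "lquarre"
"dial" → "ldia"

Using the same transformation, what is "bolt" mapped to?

In each case the input is transformed by: move the last character to the front.
So "bolt" becomes "tbol".

tbol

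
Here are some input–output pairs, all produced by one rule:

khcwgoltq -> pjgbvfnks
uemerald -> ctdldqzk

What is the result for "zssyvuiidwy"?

What's happening: shift every letter 1 place backward in the alphabet (wrapping around), then move the last character to the front.
For "zssyvuiidwy", step one produces "yrrxuthhcvx"; step two turns that into "xyrrxuthhcv".
(Check on "uemerald": → "tdldqzkc" → "ctdldqzk" ✓)

xyrrxuthhcv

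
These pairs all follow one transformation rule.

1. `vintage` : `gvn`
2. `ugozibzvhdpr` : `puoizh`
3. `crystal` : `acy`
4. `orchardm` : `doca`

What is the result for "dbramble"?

ldrm

In each case the input is transformed by: move the last 3 characters to the front (rotate right by 3), then keep every other character starting from the second (positions 2nd, 4th, 6th, ...).
On "dbramble": the first step gives "bledbram", and the second then gives "ldrm".
(Check on "crystal": → "talcrys" → "acy" ✓)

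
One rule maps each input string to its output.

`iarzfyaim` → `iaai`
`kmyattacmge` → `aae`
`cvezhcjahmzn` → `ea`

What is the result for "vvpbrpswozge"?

Looking at the pairs, the operation is to keep only the vowels.
So "vvpbrpswozge" becomes "oe".

oe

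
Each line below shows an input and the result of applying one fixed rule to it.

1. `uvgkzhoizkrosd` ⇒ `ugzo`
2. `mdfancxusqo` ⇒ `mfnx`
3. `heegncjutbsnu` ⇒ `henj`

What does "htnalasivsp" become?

hnls

The pattern: keep every other character starting from the first (positions 1st, 3rd, 5th, ...), then keep only the first 4 characters.
Working it through for "htnalasivsp": intermediate "hnlsvp", final "hnls".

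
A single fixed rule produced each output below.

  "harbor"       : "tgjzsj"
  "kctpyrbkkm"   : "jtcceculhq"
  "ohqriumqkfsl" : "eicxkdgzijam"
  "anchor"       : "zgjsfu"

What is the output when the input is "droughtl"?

The pattern: swap the front and back halves of the string, then shift every letter 8 places backward in the alphabet (wrapping around).
On "droughtl" that produces "yzldvjgm".

yzldvjgm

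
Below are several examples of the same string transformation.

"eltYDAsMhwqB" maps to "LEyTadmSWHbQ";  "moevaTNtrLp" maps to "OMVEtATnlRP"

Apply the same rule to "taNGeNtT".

ATgnnEtT

The rule is to flip the case of every letter, then swap each adjacent pair of characters (1↔2, 3↔4, ...).
Applying that to "taNGeNtT" gives "ATgnnEtT".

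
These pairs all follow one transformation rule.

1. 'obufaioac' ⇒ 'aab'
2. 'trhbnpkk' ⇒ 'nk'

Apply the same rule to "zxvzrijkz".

rkx

In each case the input is transformed by: move the first 2 characters to the end (rotate left by 2), then keep one character in every 3, starting at position 3 (positions 3rd, 6th, 9th, ...).
Working it through for "zxvzrijkz": intermediate "vzrijkzzx", final "rkx".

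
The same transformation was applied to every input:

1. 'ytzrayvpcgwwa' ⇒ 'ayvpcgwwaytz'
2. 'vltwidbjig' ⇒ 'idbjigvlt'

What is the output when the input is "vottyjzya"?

yjzyavot

Rule — move the first 3 characters to the end (rotate left by 3), then delete the first character.
Starting from "vottyjzya": after the first operation, "tyjzyavot"; after the second, "yjzyavot".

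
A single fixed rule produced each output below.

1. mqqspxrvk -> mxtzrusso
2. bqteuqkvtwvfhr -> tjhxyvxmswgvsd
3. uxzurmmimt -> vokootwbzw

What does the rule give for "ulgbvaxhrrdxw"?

The pattern: shift every letter 2 places forward in the alphabet (wrapping around), then reverse the string.
On "ulgbvaxhrrdxw" that produces "yzfttjzcxdinw".
(Check on "mqqspxrvk": → "ossurztxm" → "mxtzrusso" ✓)

yzfttjzcxdinw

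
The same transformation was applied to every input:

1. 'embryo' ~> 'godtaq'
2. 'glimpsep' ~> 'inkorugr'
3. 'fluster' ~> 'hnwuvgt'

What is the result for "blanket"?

The pattern: shift every letter 2 places forward in the alphabet (wrapping around).
On "blanket" that produces "dncpmgv".

dncpmgv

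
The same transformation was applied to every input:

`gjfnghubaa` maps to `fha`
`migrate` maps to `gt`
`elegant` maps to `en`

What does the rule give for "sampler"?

me

In each case the input is transformed by: keep one character in every 3, starting at position 3 (positions 3rd, 6th, 9th, ...).
"sampler" → "me".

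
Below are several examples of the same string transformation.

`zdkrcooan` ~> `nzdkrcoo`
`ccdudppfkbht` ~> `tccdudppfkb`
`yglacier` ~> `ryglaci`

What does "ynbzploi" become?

The pattern: move the last 2 characters to the front (rotate right by 2), then delete the first character.
For "ynbzploi", step one produces "oiynbzpl"; step two turns that into "iynbzpl".

iynbzpl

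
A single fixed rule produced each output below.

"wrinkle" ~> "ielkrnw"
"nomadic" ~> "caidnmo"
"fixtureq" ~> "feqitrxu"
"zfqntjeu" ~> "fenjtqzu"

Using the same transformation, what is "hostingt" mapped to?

Looking at the pairs, the operation is to sort the characters into alphabetical order, then swap each adjacent pair of characters (1↔2, 3↔4, ...).
On "hostingt": the first step gives "ghinostt", and the second then gives "hgnisott".

hgnisott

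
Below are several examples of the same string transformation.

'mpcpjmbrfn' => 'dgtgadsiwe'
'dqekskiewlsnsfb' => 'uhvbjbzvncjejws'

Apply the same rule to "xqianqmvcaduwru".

ohzrehdmtrulnil

Rule — shift every letter 9 places backward in the alphabet (wrapping around).
For "xqianqmvcaduwru" the result is "ohzrehdmtrulnil".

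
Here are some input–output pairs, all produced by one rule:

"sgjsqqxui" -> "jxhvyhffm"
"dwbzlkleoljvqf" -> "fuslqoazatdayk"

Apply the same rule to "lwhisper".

The transformation: shift every letter 11 places backward in the alphabet (wrapping around), then move the last 2 characters to the front (rotate right by 2).
For "lwhisper", step one produces "alwxhetg"; step two turns that into "tgalwxhe".

tgalwxhe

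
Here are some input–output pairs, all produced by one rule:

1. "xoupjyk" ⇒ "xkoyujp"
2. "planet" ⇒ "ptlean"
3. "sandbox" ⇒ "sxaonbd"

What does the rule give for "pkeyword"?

The pattern: take characters alternately from the front and the back (1st, last, 2nd, 2nd-last, ...).
So "pkeyword" becomes "pdkreoyw".

pdkreoyw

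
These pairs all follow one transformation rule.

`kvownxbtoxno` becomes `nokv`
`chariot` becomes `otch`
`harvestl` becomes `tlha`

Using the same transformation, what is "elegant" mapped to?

The rule is to move the last 2 characters to the front (rotate right by 2), then keep only the first 4 characters.
Working it through for "elegant": intermediate "ntelega", final "ntel".
(Check on "kvownxbtoxno": → "nokvownxbtox" → "nokv" ✓)

ntel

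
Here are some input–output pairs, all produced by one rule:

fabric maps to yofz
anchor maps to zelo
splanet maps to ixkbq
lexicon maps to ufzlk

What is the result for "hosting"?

pqfkd

Looking at the pairs, the operation is to shift every letter 3 places backward in the alphabet (wrapping around), then delete the first 2 characters.
"hosting" → "elpqfkd" → "pqfkd".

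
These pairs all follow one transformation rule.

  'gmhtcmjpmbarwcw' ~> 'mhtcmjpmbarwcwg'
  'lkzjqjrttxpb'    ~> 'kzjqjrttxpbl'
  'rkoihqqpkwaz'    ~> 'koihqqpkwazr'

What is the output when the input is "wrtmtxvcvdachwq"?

rtmtxvcvdachwqw

The transformation: move the first character to the end.
Applying that to "wrtmtxvcvdachwq" gives "rtmtxvcvdachwqw".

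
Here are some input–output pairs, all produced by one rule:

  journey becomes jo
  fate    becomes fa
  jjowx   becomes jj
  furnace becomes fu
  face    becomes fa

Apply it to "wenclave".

What's happening: keep only the first 2 characters.
Applying that to "wenclave" gives "we".

we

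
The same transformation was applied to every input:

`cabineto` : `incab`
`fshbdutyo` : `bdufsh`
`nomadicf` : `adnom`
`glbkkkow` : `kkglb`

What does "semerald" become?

In each case the input is transformed by: delete the last 3 characters, then move the first 3 characters to the end (rotate left by 3).
Starting from "semerald": after the first operation, "semer"; after the second, "ersem".

ersem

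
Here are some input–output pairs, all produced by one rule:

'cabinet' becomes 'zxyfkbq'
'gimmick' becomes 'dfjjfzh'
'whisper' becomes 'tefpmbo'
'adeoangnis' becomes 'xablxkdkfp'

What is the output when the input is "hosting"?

elpqfkd

In each case the input is transformed by: shift every letter 3 places backward in the alphabet (wrapping around).
Doing the same to "hosting": "elpqfkd".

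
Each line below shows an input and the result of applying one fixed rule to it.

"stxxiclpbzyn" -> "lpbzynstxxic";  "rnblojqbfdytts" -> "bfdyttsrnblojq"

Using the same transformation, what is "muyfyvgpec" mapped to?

vgpecmuyfy

The pattern: swap the front and back halves of the string.
On "muyfyvgpec" that produces "vgpecmuyfy".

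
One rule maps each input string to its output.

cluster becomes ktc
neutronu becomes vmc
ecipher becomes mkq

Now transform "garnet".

oiz

The transformation: shift every letter 8 places forward in the alphabet (wrapping around), then keep only the first 3 characters.
Working it through for "garnet": intermediate "oizvmb", final "oiz".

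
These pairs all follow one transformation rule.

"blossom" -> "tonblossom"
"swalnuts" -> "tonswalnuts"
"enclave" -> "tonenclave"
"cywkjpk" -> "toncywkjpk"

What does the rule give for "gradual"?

tongradual

Looking at the pairs, the operation is to prepend "ton".
On "gradual" that produces "tongradual".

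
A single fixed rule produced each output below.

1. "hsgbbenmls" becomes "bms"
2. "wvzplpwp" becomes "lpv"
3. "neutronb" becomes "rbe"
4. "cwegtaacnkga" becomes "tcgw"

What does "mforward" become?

In each case the input is transformed by: keep one character in every 3, starting at position 2 (positions 2nd, 5th, 8th, ...), then move the first character to the end.
Starting from "mforward": after the first operation, "fwd"; after the second, "wdf".
(Check on "cwegtaacnkga": → "wtcg" → "tcgw" ✓)

wdf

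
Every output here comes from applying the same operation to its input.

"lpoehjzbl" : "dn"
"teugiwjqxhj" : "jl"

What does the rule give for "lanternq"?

ps

The rule is to shift every letter 2 places forward in the alphabet (wrapping around), then keep only the last 2 characters.
Working it through for "lanternq": intermediate "ncpvgtps", final "ps".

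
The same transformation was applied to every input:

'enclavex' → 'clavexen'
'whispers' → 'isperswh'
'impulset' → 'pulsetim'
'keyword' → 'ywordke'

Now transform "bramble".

The pattern: move the first 2 characters to the end (rotate left by 2).
Doing the same to "bramble": "amblebr".

amblebr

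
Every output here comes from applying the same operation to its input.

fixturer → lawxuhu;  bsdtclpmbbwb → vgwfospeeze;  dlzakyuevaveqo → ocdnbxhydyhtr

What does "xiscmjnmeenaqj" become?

Each output is the input with this applied: delete the first character, then shift every letter 3 places forward in the alphabet (wrapping around).
Applying both steps to "xiscmjnmeenaqj": "iscmjnmeenaqj", then "lvfpmqphhqdtm".

lvfpmqphhqdtm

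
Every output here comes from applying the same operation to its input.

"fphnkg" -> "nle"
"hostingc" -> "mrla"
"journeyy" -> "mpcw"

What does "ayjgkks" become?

wei

The rule is to keep every other character starting from the second (positions 2nd, 4th, 6th, ...), then shift every letter 2 places backward in the alphabet (wrapping around).
Working it through for "ayjgkks": intermediate "ygk", final "wei".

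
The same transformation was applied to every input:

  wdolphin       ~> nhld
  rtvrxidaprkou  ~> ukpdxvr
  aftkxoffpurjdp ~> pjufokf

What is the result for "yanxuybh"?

hyxa

What's happening: reverse the string, then keep every other character starting from the first (positions 1st, 3rd, 5th, ...).
Starting from "yanxuybh": after the first operation, "hbyuxnay"; after the second, "hyxa".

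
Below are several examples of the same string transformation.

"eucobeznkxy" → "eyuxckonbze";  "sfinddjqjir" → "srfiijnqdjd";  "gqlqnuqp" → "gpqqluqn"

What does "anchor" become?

Looking at the pairs, the operation is to take characters alternately from the front and the back (1st, last, 2nd, 2nd-last, ...).
For "anchor" the result is "arnoch".

arnoch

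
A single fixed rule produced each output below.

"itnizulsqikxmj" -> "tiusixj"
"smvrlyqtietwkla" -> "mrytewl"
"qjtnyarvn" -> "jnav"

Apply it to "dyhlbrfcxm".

What's happening: keep every other character starting from the second (positions 2nd, 4th, 6th, ...).
"dyhlbrfcxm" → "ylrcm".

ylrcm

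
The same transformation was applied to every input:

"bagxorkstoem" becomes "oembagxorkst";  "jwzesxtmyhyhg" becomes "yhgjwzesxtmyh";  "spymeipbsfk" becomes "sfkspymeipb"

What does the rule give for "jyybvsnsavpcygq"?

What's happening: move the last 3 characters to the front (rotate right by 3).
On "jyybvsnsavpcygq" that produces "ygqjyybvsnsavpc".

ygqjyybvsnsavpc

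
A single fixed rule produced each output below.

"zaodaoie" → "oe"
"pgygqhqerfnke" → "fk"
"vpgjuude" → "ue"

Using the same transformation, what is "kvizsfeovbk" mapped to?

Each output is the input with this applied: keep every other character starting from the second (positions 2nd, 4th, 6th, ...), then keep only the last 2 characters.
Starting from "kvizsfeovbk": after the first operation, "vzfob"; after the second, "ob".

ob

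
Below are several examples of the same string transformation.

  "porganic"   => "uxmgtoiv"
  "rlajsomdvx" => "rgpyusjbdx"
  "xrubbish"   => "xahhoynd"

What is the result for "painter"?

Rule — move the first character to the end, then shift every letter 6 places forward in the alphabet (wrapping around).
For "painter", step one produces "ainterp"; step two turns that into "gotzkxv".

gotzkxv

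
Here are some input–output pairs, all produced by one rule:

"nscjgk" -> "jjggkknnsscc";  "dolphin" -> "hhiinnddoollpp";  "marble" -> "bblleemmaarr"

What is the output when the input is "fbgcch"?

cccchhffbbgg

Rule — move the last 3 characters to the front (rotate right by 3), then double every character.
On "fbgcch": the first step gives "cchfbg", and the second then gives "cccchhffbbgg".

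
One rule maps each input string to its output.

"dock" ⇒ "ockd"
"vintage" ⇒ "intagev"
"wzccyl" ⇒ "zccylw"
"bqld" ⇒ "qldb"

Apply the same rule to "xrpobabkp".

rpobabkpx

The transformation: move the first character to the end.
On "xrpobabkp" that produces "rpobabkpx".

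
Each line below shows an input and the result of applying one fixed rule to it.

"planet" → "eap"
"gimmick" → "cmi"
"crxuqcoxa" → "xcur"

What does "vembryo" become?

In each case the input is transformed by: reverse the string, then keep every other character starting from the second (positions 2nd, 4th, 6th, ...).
Working it through for "vembryo": intermediate "oyrbmev", final "ybe".

ybe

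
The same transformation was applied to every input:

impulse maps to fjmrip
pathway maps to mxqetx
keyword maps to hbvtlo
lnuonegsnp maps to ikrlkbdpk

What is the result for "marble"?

jxoyi

The pattern: shift every letter 3 places backward in the alphabet (wrapping around), then delete the last character.
Starting from "marble": after the first operation, "jxoyib"; after the second, "jxoyi".
(Check on "keyword": → "hbvtloa" → "hbvtlo" ✓)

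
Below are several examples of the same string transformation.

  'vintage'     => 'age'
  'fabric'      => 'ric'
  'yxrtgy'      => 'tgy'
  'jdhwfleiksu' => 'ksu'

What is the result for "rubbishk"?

shk

What's happening: keep only the last 3 characters.
"rubbishk" → "shk".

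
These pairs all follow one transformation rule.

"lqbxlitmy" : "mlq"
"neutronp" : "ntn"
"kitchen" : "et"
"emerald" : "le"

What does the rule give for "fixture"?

rx

The pattern: reverse the string, then keep one character in every 3, starting at position 2 (positions 2nd, 5th, 8th, ...).
Starting from "fixture": after the first operation, "erutxif"; after the second, "rx".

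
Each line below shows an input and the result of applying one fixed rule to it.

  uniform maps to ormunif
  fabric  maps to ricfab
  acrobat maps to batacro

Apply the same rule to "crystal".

talcrys

The transformation: move the last 3 characters to the front (rotate right by 3).
Doing the same to "crystal": "talcrys".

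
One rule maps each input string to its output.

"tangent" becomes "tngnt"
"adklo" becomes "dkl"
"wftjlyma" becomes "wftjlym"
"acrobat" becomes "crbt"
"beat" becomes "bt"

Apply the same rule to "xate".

xt

Rule — remove every vowel.
Doing the same to "xate": "xt".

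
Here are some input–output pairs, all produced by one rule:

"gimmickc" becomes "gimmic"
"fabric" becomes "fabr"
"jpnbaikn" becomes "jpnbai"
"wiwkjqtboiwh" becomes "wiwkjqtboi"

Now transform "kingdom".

kingd

Rule — delete the last 2 characters.
"kingdom" → "kingd".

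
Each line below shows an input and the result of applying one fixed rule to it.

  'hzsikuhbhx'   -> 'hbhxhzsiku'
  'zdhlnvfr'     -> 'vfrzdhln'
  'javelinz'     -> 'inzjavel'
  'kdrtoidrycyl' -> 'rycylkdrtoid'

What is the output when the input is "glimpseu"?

Looking at the pairs, the operation is to move the first character to the end, then swap the front and back halves of the string.
"glimpseu" → "limpseug" → "seuglimp".

seuglimp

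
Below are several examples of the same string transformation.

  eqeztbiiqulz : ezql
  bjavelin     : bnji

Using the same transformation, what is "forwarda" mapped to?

faod

The pattern: take characters alternately from the front and the back (1st, last, 2nd, 2nd-last, ...), then keep only the first 4 characters.
Working it through for "forwarda": intermediate "faodrrwa", final "faod".
(Check on "bjavelin": → "bnjialve" → "bnji" ✓)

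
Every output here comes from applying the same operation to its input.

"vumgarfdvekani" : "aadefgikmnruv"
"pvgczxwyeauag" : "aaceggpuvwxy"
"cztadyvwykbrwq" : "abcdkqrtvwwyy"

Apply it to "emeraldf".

adeeflm

Looking at the pairs, the operation is to sort the characters into alphabetical order, then delete the last character.
Applying that to "emeraldf" gives "adeeflm".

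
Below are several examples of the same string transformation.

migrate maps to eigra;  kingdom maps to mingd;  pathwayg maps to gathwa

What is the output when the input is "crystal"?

The pattern: swap the first and last characters, then delete the last 2 characters.
Applying that to "crystal" gives "lryst".

lryst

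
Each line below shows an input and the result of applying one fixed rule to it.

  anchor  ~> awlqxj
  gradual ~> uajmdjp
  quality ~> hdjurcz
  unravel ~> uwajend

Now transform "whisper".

Looking at the pairs, the operation is to shift every letter 9 places forward in the alphabet (wrapping around), then swap the first and last characters.
"whisper" → "aqrbynf".

aqrbynf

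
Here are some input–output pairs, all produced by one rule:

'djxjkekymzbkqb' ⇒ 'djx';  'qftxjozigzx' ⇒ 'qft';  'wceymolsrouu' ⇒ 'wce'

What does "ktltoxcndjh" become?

Each output is the input with this applied: keep only the first 3 characters.
On "ktltoxcndjh" that produces "ktl".

ktl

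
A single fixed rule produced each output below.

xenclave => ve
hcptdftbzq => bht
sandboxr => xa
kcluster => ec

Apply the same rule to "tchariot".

The transformation: swap the front and back halves of the string, then keep one character in every 3, starting at position 3 (positions 3rd, 6th, 9th, ...).
On "tchariot": the first step gives "riottcha", and the second then gives "oc".

oc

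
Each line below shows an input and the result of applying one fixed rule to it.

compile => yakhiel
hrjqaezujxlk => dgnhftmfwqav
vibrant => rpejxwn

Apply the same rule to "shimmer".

ondaeii

Looking at the pairs, the operation is to take characters alternately from the front and the back (1st, last, 2nd, 2nd-last, ...), then shift every letter 4 places backward in the alphabet (wrapping around).
Applying both steps to "shimmer": "srheimm", then "ondaeii".
(Check on "compile": → "ceolmip" → "yakhiel" ✓)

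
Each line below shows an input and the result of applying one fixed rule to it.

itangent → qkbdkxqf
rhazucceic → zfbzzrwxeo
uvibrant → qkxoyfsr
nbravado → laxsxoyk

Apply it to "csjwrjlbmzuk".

The transformation: reverse the string, then shift every letter 3 places backward in the alphabet (wrapping around).
On "csjwrjlbmzuk" that produces "hrwjyigotgpz".

hrwjyigotgpz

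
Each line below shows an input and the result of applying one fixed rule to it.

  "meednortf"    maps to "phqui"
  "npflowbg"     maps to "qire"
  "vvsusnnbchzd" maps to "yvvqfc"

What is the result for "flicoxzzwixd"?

The pattern: keep every other character starting from the first (positions 1st, 3rd, 5th, ...), then shift every letter 3 places forward in the alphabet (wrapping around).
For "flicoxzzwixd", step one produces "fiozwx"; step two turns that into "ilrcza".

ilrcza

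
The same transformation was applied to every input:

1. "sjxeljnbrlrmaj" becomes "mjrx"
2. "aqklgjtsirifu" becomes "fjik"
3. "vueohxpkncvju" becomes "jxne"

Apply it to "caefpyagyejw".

Looking at the pairs, the operation is to keep one character in every 3, starting at position 3 (positions 3rd, 6th, 9th, ...), then swap the first and last characters.
Applying both steps to "caefpyagyejw": "eyyw", then "wyye".

wyye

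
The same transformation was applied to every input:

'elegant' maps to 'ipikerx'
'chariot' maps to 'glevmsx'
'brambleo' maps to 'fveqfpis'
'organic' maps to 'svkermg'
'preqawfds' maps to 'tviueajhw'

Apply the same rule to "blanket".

In each case the input is transformed by: shift every letter 4 places forward in the alphabet (wrapping around).
For "blanket" the result is "fperoix".

fperoix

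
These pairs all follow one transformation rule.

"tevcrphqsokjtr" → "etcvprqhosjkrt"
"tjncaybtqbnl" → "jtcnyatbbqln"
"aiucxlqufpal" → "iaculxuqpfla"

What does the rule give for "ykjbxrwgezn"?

kybjrxgwzen

Each output is the input with this applied: swap each adjacent pair of characters (1↔2, 3↔4, ...).
For "ykjbxrwgezn" the result is "kybjrxgwzen".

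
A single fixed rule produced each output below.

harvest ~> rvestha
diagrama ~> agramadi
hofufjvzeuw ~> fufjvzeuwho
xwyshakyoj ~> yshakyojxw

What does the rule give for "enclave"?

claveen

Each output is the input with this applied: move the first 2 characters to the end (rotate left by 2).
For "enclave" the result is "claveen".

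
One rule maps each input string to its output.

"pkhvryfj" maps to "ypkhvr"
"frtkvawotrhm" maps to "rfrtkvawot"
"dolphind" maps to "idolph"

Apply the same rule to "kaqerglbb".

lkaqerg

Rule — delete the last 2 characters, then move the last character to the front.
Starting from "kaqerglbb": after the first operation, "kaqergl"; after the second, "lkaqerg".
(Check on "frtkvawotrhm": → "frtkvawotr" → "rfrtkvawot" ✓)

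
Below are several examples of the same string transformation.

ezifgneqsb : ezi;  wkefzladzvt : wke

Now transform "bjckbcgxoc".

bjc

The rule is to keep only the first 3 characters.
For "bjckbcgxoc" the result is "bjc".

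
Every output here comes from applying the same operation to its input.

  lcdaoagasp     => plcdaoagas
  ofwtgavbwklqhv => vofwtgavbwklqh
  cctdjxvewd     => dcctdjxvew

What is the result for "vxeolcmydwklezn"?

nvxeolcmydwklez

What's happening: move the last character to the front.
Doing the same to "vxeolcmydwklezn": "nvxeolcmydwklez".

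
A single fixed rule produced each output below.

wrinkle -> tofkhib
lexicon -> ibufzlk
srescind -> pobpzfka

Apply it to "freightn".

The transformation: shift every letter 3 places backward in the alphabet (wrapping around).
So "freightn" becomes "cobfdeqk".

cobfdeqk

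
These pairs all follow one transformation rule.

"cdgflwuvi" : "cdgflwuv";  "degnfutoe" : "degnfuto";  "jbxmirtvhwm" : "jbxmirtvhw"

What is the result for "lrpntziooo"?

lrpntzioo

The rule is to delete the last character.
"lrpntziooo" → "lrpntzioo".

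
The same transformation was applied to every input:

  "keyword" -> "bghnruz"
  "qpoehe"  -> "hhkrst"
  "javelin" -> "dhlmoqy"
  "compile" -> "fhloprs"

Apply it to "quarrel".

Looking at the pairs, the operation is to shift every letter 3 places forward in the alphabet (wrapping around), then sort the characters into alphabetical order.
"quarrel" → "txduuho" → "dhotuux".

dhotuux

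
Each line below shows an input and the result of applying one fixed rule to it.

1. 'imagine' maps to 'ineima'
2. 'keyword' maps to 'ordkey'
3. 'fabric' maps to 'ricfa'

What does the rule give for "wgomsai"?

In each case the input is transformed by: move the last 3 characters to the front (rotate right by 3), then delete the last character.
For "wgomsai", step one produces "saiwgom"; step two turns that into "saiwgo".

saiwgo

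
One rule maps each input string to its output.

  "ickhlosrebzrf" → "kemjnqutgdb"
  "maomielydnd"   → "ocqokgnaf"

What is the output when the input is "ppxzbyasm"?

rrzbdac

The pattern: shift every letter 2 places forward in the alphabet (wrapping around), then delete the last 2 characters.
For "ppxzbyasm", step one produces "rrzbdacuo"; step two turns that into "rrzbdac".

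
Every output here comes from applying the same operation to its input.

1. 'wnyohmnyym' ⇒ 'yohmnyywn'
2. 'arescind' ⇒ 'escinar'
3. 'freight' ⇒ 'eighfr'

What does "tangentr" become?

ngentta

What's happening: delete the last character, then move the first 2 characters to the end (rotate left by 2).
"tangentr" → "tangent" → "ngentta".
(Check on "arescind": → "arescin" → "escinar" ✓)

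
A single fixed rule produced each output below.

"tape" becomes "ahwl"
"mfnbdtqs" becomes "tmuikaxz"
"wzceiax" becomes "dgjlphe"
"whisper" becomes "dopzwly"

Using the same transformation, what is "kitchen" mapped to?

Rule — shift every letter 7 places forward in the alphabet (wrapping around).
So "kitchen" becomes "rpajolu".

rpajolu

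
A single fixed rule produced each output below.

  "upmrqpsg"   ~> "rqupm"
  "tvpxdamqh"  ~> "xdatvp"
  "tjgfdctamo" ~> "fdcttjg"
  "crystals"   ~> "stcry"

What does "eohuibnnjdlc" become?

uibnnjeoh

In each case the input is transformed by: delete the last 3 characters, then move the first 3 characters to the end (rotate left by 3).
"eohuibnnjdlc" → "eohuibnnj" → "uibnnjeoh".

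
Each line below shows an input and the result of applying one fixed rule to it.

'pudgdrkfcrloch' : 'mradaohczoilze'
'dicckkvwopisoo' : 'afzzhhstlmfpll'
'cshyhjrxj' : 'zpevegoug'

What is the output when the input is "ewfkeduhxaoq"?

btchbareuxln

What's happening: shift every letter 3 places backward in the alphabet (wrapping around).
"ewfkeduhxaoq" → "btchbareuxln".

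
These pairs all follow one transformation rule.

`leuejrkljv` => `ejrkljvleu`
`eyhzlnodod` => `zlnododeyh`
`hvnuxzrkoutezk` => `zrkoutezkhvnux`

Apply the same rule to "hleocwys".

eocwyshl

Each output is the input with this applied: move the last 2 characters to the front (rotate right by 2), then swap the front and back halves of the string.
For "hleocwys", step one produces "yshleocw"; step two turns that into "eocwyshl".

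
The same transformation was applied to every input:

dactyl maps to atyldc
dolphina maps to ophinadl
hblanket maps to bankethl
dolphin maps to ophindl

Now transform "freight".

rightfe

The transformation: move the first 2 characters to the end (rotate left by 2), then swap the first and last characters.
Applying both steps to "freight": "eightfr", then "rightfe".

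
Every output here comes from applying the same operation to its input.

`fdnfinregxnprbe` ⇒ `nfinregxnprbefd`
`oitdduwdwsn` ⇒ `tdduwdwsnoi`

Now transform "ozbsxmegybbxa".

bsxmegybbxaoz

The rule is to move the first 2 characters to the end (rotate left by 2).
Applying that to "ozbsxmegybbxa" gives "bsxmegybbxaoz".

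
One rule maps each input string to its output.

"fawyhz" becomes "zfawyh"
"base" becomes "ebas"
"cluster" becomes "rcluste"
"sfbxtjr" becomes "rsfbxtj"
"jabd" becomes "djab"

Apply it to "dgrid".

ddgri

Looking at the pairs, the operation is to move the last character to the front.
So "dgrid" becomes "ddgri".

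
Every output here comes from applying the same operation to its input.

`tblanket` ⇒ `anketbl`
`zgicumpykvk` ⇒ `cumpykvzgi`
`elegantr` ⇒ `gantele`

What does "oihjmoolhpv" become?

Each output is the input with this applied: delete the last character, then move the first 3 characters to the end (rotate left by 3).
For "oihjmoolhpv", step one produces "oihjmoolhp"; step two turns that into "jmoolhpoih".

jmoolhpoih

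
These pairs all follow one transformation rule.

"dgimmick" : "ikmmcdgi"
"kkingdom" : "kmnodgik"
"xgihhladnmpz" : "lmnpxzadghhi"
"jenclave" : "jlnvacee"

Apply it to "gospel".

opsegl

What's happening: sort the characters into alphabetical order, then swap the front and back halves of the string.
Starting from "gospel": after the first operation, "eglops"; after the second, "opsegl".
(Check on "dgimmick": → "cdgiikmm" → "ikmmcdgi" ✓)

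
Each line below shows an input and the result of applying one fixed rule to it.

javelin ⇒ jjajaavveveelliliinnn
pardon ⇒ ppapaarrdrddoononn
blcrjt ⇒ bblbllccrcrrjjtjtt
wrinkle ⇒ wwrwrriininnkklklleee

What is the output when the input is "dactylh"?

The transformation: repeat every character 3 times, then swap each adjacent pair of characters (1↔2, 3↔4, ...).
On "dactylh": the first step gives "dddaaaccctttyyylllhhh", and the second then gives "ddadaacctcttyylyllhhh".

ddadaacctcttyylyllhhh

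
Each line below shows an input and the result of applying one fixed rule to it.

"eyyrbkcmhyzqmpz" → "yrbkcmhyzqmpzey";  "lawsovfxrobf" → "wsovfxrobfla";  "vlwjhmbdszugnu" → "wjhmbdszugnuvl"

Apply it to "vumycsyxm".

Looking at the pairs, the operation is to move the first 2 characters to the end (rotate left by 2).
So "vumycsyxm" becomes "mycsyxmvu".

mycsyxmvu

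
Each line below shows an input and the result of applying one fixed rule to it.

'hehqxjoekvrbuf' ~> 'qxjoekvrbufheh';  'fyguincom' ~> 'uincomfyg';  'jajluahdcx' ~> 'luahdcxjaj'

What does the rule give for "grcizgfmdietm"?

izgfmdietmgrc

Each output is the input with this applied: move the first 3 characters to the end (rotate left by 3).
For "grcizgfmdietm" the result is "izgfmdietmgrc".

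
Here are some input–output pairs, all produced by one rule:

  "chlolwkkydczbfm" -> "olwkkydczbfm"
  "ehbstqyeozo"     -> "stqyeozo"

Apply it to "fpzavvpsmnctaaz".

Looking at the pairs, the operation is to delete the first 3 characters.
So "fpzavvpsmnctaaz" becomes "avvpsmnctaaz".

avvpsmnctaaz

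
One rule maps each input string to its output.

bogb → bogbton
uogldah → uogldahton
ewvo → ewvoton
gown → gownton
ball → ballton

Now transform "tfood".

Looking at the pairs, the operation is to append "ton".
So "tfood" becomes "tfoodton".

tfoodton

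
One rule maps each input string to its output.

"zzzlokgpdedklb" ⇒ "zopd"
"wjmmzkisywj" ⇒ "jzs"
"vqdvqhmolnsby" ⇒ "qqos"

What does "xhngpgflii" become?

hpl

Looking at the pairs, the operation is to delete the last 2 characters, then keep one character in every 3, starting at position 2 (positions 2nd, 5th, 8th, ...).
For "xhngpgflii", step one produces "xhngpgfl"; step two turns that into "hpl".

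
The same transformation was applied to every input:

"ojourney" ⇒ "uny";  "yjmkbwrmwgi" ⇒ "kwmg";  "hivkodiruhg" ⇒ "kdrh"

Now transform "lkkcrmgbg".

Each output is the input with this applied: delete the first 3 characters, then keep every other character starting from the first (positions 1st, 3rd, 5th, ...).
On "lkkcrmgbg": the first step gives "crmgbg", and the second then gives "cmb".

cmb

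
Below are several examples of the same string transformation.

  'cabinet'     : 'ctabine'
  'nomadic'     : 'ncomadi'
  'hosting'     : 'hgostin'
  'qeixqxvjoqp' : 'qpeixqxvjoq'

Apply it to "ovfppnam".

omvfppna

The rule is to swap the first and last characters, then move the last character to the front.
For "ovfppnam", step one produces "mvfppnao"; step two turns that into "omvfppna".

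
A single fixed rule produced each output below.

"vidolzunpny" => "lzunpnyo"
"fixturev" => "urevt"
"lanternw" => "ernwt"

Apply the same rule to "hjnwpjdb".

Looking at the pairs, the operation is to delete the first 3 characters, then move the first character to the end.
On "hjnwpjdb" that produces "pjdbw".

pjdbw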